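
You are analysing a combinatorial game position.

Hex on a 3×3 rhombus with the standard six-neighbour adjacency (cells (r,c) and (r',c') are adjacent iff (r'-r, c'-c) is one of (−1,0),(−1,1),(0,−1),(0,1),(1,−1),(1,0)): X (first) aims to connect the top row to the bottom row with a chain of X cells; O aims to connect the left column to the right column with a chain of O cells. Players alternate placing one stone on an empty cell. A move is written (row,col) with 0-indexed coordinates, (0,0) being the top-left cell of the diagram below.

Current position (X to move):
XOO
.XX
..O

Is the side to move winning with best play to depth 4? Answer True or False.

[XOO/.XX/..O] X move#1: (1,0):+1/XOO/XXX/..O*, (2,0):-1/XOO/.XX/X.O, (2,1):-1/XOO/.XX/.XO
[XOO/XXX/..O] O move#2: (2,0):-1/XOO/XXX/O.O*, (2,1):-1/XOO/XXX/.OO
[XOO/XXX/O.O] X move#3: (2,1):+1/XOO/XXX/OXO*
[XOO/XXX/OXO] end (terminal -1, O#4); searched XOO/.XX/..O to 4

X winning at [XOO/.XX/..O]: True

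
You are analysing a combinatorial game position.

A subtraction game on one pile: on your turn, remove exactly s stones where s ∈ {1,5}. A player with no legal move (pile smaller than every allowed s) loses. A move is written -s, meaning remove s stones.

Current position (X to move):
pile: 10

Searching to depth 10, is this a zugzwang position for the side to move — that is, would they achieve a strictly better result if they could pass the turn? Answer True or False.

zugzwang(10, X) = True

p1 X@[10]: -1[9]-1* -5[5]-1
p2 O@[9]: -1[8]+1* -5[4]+1
p3 X@[8]: -1[7]-1* -5[3]-1
p4 O@[7]: -1[6]+1* -5[2]+1
p5 X@[6]: -1[5]-1* -5[1]-1
p6 O@[5]: -1[4]+1* -5[0]+1
p7 X@[4]: -1[3]-1*
p8 O@[3]: -1[2]+1*
p9 X@[2]: -1[1]-1*
p10 O@[1]: -1[0]+1*
p11 X@[0] terminal -1; root [10] d10
if X skipped the turn, O would face:
~ p1 O@[10]: -1[9]-1* -5[5]-1
~ p2 X@[9]: -1[8]+1* -5[4]+1
~ p3 O@[8]: -1[7]-1* -5[3]-1
~ p4 X@[7]: -1[6]+1* -5[2]+1
~ p5 O@[6]: -1[5]-1* -5[1]-1
~ p6 X@[5]: -1[4]+1* -5[0]+1
~ p7 O@[4]: -1[3]-1*
~ p8 X@[3]: -1[2]+1*
~ p9 O@[2]: -1[1]-1*
~ p10 X@[1]: -1[0]+1*
~ p11 O@[0] terminal -1; root [10] d10
compare (X): move=-1 vs pass=+1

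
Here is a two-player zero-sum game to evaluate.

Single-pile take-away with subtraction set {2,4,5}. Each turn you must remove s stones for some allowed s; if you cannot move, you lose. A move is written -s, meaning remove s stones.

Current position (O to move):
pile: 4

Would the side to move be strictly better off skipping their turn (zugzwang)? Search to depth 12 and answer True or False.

zugzwang(4, O) = False

ply 1, O at 4 | -2=-1→2; -4=+1→0*
ply 2: 0 is terminal -1 (X); from 4 depth 12
pass branch (X moves first from the same position):
  | ply 1, X at 4 | -2=-1→2; -4=+1→0*
  | ply 2: 0 is terminal -1 (O); from 4 depth 12
O moving scores +1; O passing scores -1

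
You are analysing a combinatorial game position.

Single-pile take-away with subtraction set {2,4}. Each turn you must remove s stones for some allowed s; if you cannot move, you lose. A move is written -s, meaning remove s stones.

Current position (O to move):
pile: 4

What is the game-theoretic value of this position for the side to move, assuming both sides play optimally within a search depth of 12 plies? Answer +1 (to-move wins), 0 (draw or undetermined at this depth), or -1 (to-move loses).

ply 1, O at 4 | -2=-1→2; -4=+1→0*
ply 2: 0 is terminal -1 (X); from 4 depth 12

value(4, O) = +1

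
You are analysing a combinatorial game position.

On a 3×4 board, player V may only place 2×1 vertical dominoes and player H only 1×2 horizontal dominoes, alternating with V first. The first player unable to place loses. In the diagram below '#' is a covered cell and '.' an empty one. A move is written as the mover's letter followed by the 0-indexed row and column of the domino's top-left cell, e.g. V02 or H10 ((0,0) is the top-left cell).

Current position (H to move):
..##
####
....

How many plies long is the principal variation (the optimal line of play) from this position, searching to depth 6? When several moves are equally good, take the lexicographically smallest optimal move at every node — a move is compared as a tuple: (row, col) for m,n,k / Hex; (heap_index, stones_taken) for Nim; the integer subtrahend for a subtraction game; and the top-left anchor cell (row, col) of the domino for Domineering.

p1 H@[..##/####/....]: H00[####/####/....]+1* H20[..##/####/##..]+1 H21[..##/####/.##.]+1 H22[..##/####/..##]+1
p2 V@[####/####/....] terminal -1; root [..##/####/....] d6

PV length from [..##/####/....]: 1 ply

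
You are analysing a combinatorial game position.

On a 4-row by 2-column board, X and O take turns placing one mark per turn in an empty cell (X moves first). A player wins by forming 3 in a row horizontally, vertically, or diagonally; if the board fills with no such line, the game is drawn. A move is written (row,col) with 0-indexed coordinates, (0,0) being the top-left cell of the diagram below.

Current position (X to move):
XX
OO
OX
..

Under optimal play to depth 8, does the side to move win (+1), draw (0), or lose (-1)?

value(XX/OO/OX/.., X) = 0

ply 1, X at XX/OO/OX/.. | (3,0)=+0→XX/OO/OX/X.*; (3,1)=-1→XX/OO/OX/.X
ply 2, O at XX/OO/OX/X. | (3,1)=+0→XX/OO/OX/XO*
ply 3: XX/OO/OX/XO is terminal +0 (X); from XX/OO/OX/.. depth 8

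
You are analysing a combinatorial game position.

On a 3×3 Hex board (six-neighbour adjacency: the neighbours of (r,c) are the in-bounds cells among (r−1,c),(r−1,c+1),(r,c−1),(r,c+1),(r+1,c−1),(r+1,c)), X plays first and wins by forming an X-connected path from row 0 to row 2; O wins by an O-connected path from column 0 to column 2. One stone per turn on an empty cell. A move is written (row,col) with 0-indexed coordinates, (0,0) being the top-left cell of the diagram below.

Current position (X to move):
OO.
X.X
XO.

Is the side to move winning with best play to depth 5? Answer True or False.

X winning at [OO./X.X/XO.]: True

ply 1, X at OO./X.X/XO. | (0,2)=+1→OOX/X.X/XO.*; (1,1)=-1→OO./XXX/XO.; (2,2)=-1→OO./X.X/XOX
ply 2, O at OOX/X.X/XO. | (1,1)=-1→OOX/XOX/XO.*; (2,2)=-1→OOX/X.X/XOO
ply 3, X at OOX/XOX/XO. | (2,2)=+1→OOX/XOX/XOX*
ply 4: OOX/XOX/XOX is terminal -1 (O); from OO./X.X/XO. depth 5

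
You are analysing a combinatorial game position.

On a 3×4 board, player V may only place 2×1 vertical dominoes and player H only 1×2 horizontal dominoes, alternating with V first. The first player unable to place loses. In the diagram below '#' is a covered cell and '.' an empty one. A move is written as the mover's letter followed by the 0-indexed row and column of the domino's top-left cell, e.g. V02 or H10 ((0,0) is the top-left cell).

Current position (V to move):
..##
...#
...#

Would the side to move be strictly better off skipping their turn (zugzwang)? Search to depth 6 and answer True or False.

ply 1, V at ..##/...#/...# | V00=-1→#.##/#..#/...#; V01=+1→.###/.#.#/...#*; V10=-1→..##/#..#/#..#; V11=+1→..##/.#.#/.#.#; V12=-1→..##/..##/..##
ply 2, H at .###/.#.#/...# | H20=-1→.###/.#.#/##.#*; H21=-1→.###/.#.#/.###
ply 3, V at .###/.#.#/##.# | V00=+1→####/##.#/##.#*; V12=+1→.###/.###/####
ply 4: ####/##.#/##.# is terminal -1 (H); from ..##/...#/...# depth 6
if V skipped the turn, H would face:
~ ply 1, H at ..##/...#/...# | H00=-1→####/...#/...#; H10=+1→..##/##.#/...#*; H11=+1→..##/.###/...#; H20=-1→..##/...#/##.#; H21=-1→..##/...#/.###
~ ply 2, V at ..##/##.#/...# | V12=-1→..##/####/..##*
~ ply 3, H at ..##/####/..## | H00=+1→####/####/..##*; H20=+1→..##/####/####
~ ply 4: ####/####/..## is terminal -1 (V); from ..##/...#/...# depth 6
compare (V): move=+1 vs pass=-1

zugzwang(..##/...#/...#, V) = False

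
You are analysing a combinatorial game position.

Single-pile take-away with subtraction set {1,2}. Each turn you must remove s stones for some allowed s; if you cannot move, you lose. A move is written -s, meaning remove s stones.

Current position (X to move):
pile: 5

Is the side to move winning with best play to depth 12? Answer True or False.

X winning at [5]: True

ply 1, X at 5 | -1=-1→4; -2=+1→3*
ply 2, O at 3 | -1=-1→2*; -2=-1→1
ply 3, X at 2 | -1=-1→1; -2=+1→0*
ply 4: 0 is terminal -1 (O); from 5 depth 12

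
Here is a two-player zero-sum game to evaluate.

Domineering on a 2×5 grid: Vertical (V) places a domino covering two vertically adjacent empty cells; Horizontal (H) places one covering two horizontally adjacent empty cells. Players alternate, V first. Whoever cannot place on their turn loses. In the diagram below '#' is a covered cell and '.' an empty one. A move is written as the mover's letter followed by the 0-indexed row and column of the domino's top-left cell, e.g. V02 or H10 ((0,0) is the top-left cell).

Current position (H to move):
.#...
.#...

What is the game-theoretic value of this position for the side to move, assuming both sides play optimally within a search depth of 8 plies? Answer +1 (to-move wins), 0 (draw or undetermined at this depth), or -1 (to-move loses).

p1 H@[.#.../.#...]: H02[.###./.#...]-1* H03[.#.##/.#...]-1 H12[.#.../.###.]-1 H13[.#.../.#.##]-1
p2 V@[.###./.#...]: V00[####./##...]-1 V04[.####/.#..#]+1*
p3 H@[.####/.#..#]: H12[.####/.####]-1*
p4 V@[.####/.####]: V00[#####/#####]+1*
p5 H@[#####/#####] terminal -1; root [.#.../.#...] d8

value(.#.../.#..., H) = -1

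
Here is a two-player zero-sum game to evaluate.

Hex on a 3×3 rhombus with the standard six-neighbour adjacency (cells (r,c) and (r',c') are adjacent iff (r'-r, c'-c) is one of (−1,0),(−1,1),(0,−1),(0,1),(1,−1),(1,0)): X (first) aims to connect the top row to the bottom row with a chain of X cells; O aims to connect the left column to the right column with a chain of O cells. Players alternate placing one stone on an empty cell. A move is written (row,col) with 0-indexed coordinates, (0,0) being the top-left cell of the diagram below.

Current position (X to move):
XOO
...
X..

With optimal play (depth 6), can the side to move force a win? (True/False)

X winning at [XOO/.../X..]: True

[XOO/.../X..] X move#1: (1,0):+1/XOO/X../X..*, (1,1):-1/XOO/.X./X.., (1,2):-1/XOO/..X/X.., (2,1):-1/XOO/.../XX., (2,2):-1/XOO/.../X.X
[XOO/X../X..] end (terminal -1, O#2); searched XOO/.../X.. to 6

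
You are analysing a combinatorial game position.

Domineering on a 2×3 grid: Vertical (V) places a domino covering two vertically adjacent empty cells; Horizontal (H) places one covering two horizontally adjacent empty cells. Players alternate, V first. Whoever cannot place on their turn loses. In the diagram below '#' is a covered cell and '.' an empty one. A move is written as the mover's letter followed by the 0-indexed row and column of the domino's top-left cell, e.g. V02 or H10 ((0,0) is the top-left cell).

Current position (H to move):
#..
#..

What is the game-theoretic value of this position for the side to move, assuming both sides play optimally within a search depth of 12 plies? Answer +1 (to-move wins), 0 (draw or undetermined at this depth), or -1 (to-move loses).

value(#../#.., H) = +1

[#../#..] H move#1: H01:+1/###/#..*, H11:+1/#../###
[###/#..] end (terminal -1, V#2); searched #../#.. to 12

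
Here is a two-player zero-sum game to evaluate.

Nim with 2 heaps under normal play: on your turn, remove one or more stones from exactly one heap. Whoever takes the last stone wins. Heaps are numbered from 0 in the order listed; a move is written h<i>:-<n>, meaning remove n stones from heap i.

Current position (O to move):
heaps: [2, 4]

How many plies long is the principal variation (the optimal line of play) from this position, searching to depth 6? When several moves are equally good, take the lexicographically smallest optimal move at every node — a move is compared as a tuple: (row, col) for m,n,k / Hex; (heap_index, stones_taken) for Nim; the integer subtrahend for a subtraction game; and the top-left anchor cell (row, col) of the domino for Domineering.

PV length from [(2,4)]: 5 plies

ply 1, O at (2,4) | h0:-1=-1→(1,4); h0:-2=-1→(0,4); h1:-1=-1→(2,3); h1:-2=+1→(2,2)*; h1:-3=-1→(2,1); h1:-4=-1→(2,0)
ply 2, X at (2,2) | h0:-1=-1→(1,2)*; h0:-2=-1→(0,2); h1:-1=-1→(2,1); h1:-2=-1→(2,0)
ply 3, O at (1,2) | h0:-1=-1→(0,2); h1:-1=+1→(1,1)*; h1:-2=-1→(1,0)
ply 4, X at (1,1) | h0:-1=-1→(0,1)*; h1:-1=-1→(1,0)
ply 5, O at (0,1) | h1:-1=+1→(0,0)*
ply 6: (0,0) is terminal -1 (X); from (2,4) depth 6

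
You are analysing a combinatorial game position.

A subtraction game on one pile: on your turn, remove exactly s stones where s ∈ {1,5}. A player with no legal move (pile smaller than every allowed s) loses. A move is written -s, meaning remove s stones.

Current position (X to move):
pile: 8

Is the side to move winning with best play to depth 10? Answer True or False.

ply 1, X at 8 | -1=-1→7*; -5=-1→3
ply 2, O at 7 | -1=+1→6*; -5=+1→2
ply 3, X at 6 | -1=-1→5*; -5=-1→1
ply 4, O at 5 | -1=+1→4*; -5=+1→0
ply 5, X at 4 | -1=-1→3*
ply 6, O at 3 | -1=+1→2*
ply 7, X at 2 | -1=-1→1*
ply 8, O at 1 | -1=+1→0*
ply 9: 0 is terminal -1 (X); from 8 depth 10

X winning at [8]: False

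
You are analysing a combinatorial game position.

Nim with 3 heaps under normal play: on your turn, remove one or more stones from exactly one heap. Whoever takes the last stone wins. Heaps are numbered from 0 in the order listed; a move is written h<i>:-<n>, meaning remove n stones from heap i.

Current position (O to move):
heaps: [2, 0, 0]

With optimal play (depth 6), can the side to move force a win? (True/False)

ply 1, O at (2,0,0) | h0:-1=-1→(1,0,0); h0:-2=+1→(0,0,0)*
ply 2: (0,0,0) is terminal -1 (X); from (2,0,0) depth 6

O winning at [(2,0,0)]: True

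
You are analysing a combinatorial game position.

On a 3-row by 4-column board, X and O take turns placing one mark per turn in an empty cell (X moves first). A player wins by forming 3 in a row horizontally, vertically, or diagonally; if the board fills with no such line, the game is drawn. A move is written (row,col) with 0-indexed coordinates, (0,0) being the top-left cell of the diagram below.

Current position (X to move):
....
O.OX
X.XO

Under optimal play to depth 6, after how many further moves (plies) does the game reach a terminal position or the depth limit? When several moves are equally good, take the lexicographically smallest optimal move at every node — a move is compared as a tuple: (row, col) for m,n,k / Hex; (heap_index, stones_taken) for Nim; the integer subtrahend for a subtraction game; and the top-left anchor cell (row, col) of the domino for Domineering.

PV length from [..../O.OX/X.XO]: 1 ply

p1 X@[..../O.OX/X.XO]: (0,0)[X.../O.OX/X.XO]-1 (0,1)[.X../O.OX/X.XO]-1 (0,2)[..X./O.OX/X.XO]-1 (0,3)[...X/O.OX/X.XO]-1 (1,1)[..../OXOX/X.XO]-1 (2,1)[..../O.OX/XXXO]+1*
p2 O@[..../O.OX/XXXO] terminal -1; root [..../O.OX/X.XO] d6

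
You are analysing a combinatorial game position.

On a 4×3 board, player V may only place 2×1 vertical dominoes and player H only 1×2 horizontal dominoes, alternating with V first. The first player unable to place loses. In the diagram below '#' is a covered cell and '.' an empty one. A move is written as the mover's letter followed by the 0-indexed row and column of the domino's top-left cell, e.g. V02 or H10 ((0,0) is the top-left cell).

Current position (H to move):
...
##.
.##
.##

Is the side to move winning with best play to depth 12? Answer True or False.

ply 1, H at .../##./.##/.## | H00=-1→##./##./.##/.##*; H01=-1→.##/##./.##/.##
ply 2, V at ##./##./.##/.## | V02=+1→###/###/.##/.##*; V20=+1→##./##./###/###
ply 3: ###/###/.##/.## is terminal -1 (H); from .../##./.##/.## depth 12

H winning at [.../##./.##/.##]: False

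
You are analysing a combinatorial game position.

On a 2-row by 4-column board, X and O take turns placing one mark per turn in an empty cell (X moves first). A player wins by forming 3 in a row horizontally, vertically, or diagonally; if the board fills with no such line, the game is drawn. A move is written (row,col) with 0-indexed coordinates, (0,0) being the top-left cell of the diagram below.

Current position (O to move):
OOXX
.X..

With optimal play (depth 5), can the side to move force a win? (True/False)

[OOXX/.X..] O move#1: (1,0):+0/OOXX/OX..*, (1,2):+0/OOXX/.XO., (1,3):+0/OOXX/.X.O
[OOXX/OX..] X move#2: (1,2):+0/OOXX/OXX.*, (1,3):+0/OOXX/OX.X
[OOXX/OXX.] O move#3: (1,3):+0/OOXX/OXXO*
[OOXX/OXXO] end (terminal +0, X#4); searched OOXX/.X.. to 5

O winning at [OOXX/.X..]: False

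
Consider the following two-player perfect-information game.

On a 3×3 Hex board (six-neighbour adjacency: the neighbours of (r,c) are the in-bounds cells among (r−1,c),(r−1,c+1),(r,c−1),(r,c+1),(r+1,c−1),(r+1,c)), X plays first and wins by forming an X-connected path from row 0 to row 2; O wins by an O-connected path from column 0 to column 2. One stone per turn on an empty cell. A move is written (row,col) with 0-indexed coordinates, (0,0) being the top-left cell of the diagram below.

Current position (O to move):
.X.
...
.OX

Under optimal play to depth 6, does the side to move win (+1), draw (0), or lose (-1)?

[.X./.../.OX] O move#1: (0,0):-1/OX./.../.OX, (0,2):-1/.XO/.../.OX, (1,0):-1/.X./O../.OX, (1,1):+1/.X./.O./.OX*, (1,2):-1/.X./..O/.OX, (2,0):-1/.X./.../OOX
[.X./.O./.OX] X move#2: (0,0):-1/XX./.O./.OX*, (0,2):-1/.XX/.O./.OX, (1,0):-1/.X./XO./.OX, (1,2):-1/.X./.OX/.OX, (2,0):-1/.X./.O./XOX
[XX./.O./.OX] O move#3: (0,2):+1/XXO/.O./.OX*, (1,0):+1/XX./OO./.OX, (1,2):+1/XX./.OO/.OX, (2,0):+1/XX./.O./OOX
[XXO/.O./.OX] X move#4: (1,0):-1/XXO/XO./.OX*, (1,2):-1/XXO/.OX/.OX, (2,0):-1/XXO/.O./XOX
[XXO/XO./.OX] O move#5: (1,2):-1/XXO/XOO/.OX, (2,0):+1/XXO/XO./OOX*
[XXO/XO./OOX] end (terminal -1, X#6); searched .X./.../.OX to 6

value(.X./.../.OX, O) = +1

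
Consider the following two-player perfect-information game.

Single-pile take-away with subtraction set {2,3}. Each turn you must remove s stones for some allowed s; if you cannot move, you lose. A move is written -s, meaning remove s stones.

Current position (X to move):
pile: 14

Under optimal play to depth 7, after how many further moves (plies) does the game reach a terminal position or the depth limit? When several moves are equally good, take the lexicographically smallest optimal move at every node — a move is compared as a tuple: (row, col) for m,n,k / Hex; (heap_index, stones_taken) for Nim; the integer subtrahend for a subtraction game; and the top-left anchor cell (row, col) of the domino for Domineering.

PV length from [14]: 5 plies

p1 X@[14]: -2[12]-1 -3[11]+1*
p2 O@[11]: -2[9]-1* -3[8]-1
p3 X@[9]: -2[7]-1 -3[6]+1*
p4 O@[6]: -2[4]-1* -3[3]-1
p5 X@[4]: -2[2]-1 -3[1]+1*
p6 O@[1] terminal -1; root [14] d7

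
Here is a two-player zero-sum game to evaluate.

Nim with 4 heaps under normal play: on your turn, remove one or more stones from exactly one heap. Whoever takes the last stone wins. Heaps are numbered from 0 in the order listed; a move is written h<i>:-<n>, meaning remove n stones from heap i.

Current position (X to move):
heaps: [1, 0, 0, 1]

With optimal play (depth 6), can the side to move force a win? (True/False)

X winning at [(1,0,0,1)]: False

p1 X@[(1,0,0,1)]: h0:-1[(0,0,0,1)]-1* h3:-1[(1,0,0,0)]-1
p2 O@[(0,0,0,1)]: h3:-1[(0,0,0,0)]+1*
p3 X@[(0,0,0,0)] terminal -1; root [(1,0,0,1)] d6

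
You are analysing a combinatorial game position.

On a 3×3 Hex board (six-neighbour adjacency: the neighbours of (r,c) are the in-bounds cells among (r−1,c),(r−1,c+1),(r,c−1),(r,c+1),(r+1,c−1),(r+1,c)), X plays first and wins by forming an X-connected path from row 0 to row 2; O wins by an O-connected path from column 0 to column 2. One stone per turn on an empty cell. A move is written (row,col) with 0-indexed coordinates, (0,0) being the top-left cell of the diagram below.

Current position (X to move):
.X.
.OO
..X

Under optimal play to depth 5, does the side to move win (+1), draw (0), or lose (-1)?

value(.X./.OO/..X, X) = -1

[.X./.OO/..X] X move#1: (0,0):-1/XX./.OO/..X*, (0,2):-1/.XX/.OO/..X, (1,0):-1/.X./XOO/..X, (2,0):-1/.X./.OO/X.X, (2,1):-1/.X./.OO/.XX
[XX./.OO/..X] O move#2: (0,2):+1/XXO/.OO/..X*, (1,0):+1/XX./OOO/..X, (2,0):+1/XX./.OO/O.X, (2,1):+1/XX./.OO/.OX
[XXO/.OO/..X] X move#3: (1,0):-1/XXO/XOO/..X*, (2,0):-1/XXO/.OO/X.X, (2,1):-1/XXO/.OO/.XX
[XXO/XOO/..X] O move#4: (2,0):+1/XXO/XOO/O.X*, (2,1):-1/XXO/XOO/.OX
[XXO/XOO/O.X] end (terminal -1, X#5); searched .X./.OO/..X to 5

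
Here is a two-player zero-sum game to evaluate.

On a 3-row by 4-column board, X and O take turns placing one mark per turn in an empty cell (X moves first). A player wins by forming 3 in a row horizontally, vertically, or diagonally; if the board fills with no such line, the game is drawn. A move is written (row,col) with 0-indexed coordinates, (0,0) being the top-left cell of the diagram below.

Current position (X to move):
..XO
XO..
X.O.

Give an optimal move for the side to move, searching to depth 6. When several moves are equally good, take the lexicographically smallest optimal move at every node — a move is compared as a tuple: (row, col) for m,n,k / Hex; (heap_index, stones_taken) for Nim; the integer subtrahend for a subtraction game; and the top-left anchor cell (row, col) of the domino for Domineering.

X's best at [..XO/XO../X.O.]: (0,0)

p1 X@[..XO/XO../X.O.]: (0,0)[X.XO/XO../X.O.]+1* (0,1)[.XXO/XO../X.O.]-1 (1,2)[..XO/XOX./X.O.]-1 (1,3)[..XO/XO.X/X.O.]-1 (2,1)[..XO/XO../XXO.]-1 (2,3)[..XO/XO../X.OX]-1
p2 O@[X.XO/XO../X.O.] terminal -1; root [..XO/XO../X.O.] d6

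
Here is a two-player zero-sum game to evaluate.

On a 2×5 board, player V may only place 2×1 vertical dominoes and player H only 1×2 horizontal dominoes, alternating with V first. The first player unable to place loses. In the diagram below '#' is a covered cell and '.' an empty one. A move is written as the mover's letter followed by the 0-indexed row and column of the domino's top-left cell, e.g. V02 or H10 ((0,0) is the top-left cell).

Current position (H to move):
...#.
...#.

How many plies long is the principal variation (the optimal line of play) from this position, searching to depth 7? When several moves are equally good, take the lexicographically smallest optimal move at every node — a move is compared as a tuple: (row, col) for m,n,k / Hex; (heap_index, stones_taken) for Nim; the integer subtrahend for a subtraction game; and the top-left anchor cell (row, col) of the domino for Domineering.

PV length from [...#./...#.]: 4 plies

[...#./...#.] H move#1: H00:-1/##.#./...#.*, H01:-1/.###./...#., H10:-1/...#./##.#., H11:-1/...#./.###.
[##.#./...#.] V move#2: V02:+1/####./..##.*, V04:-1/##.##/...##
[####./..##.] H move#3: H10:-1/####./####.*
[####./####.] V move#4: V04:+1/#####/#####*
[#####/#####] end (terminal -1, H#5); searched ...#./...#. to 7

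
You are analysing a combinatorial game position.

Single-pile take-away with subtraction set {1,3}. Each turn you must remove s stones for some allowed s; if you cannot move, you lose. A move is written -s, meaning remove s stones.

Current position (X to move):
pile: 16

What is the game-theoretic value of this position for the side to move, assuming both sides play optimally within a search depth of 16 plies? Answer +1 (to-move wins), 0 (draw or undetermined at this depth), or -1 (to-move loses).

value(16, X) = -1

[16] X move#1: -1:-1/15*, -3:-1/13
[15] O move#2: -1:+1/14*, -3:+1/12
[14] X move#3: -1:-1/13*, -3:-1/11
[13] O move#4: -1:+1/12*, -3:+1/10
[12] X move#5: -1:-1/11*, -3:-1/9
[11] O move#6: -1:+1/10*, -3:+1/8
[10] X move#7: -1:-1/9*, -3:-1/7
[9] O move#8: -1:+1/8*, -3:+1/6
[8] X move#9: -1:-1/7*, -3:-1/5
[7] O move#10: -1:+1/6*, -3:+1/4
[6] X move#11: -1:-1/5*, -3:-1/3
[5] O move#12: -1:+1/4*, -3:+1/2
[4] X move#13: -1:-1/3*, -3:-1/1
[3] O move#14: -1:+1/2*, -3:+1/0
[2] X move#15: -1:-1/1*
[1] O move#16: -1:+1/0*
[0] end (terminal -1, X#17); searched 16 to 16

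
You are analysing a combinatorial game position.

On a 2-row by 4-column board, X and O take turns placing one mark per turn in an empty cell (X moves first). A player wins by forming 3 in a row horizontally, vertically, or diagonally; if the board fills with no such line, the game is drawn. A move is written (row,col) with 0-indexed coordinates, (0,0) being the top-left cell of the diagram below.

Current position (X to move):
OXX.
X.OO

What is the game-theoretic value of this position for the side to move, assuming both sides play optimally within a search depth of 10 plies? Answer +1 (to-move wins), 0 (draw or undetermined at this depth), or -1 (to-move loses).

[OXX./X.OO] X move#1: (0,3):+1/OXXX/X.OO*, (1,1):+0/OXX./XXOO
[OXXX/X.OO] end (terminal -1, O#2); searched OXX./X.OO to 10

value(OXX./X.OO, X) = +1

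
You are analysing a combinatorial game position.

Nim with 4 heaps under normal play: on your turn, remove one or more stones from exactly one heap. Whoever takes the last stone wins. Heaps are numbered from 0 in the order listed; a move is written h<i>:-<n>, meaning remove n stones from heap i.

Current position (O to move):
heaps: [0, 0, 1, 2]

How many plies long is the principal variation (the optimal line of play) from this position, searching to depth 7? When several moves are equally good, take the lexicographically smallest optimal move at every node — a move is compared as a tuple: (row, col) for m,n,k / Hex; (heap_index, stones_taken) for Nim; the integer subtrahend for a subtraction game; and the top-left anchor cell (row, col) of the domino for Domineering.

PV length from [(0,0,1,2)]: 3 plies

[(0,0,1,2)] O move#1: h2:-1:-1/(0,0,0,2), h3:-1:+1/(0,0,1,1)*, h3:-2:-1/(0,0,1,0)
[(0,0,1,1)] X move#2: h2:-1:-1/(0,0,0,1)*, h3:-1:-1/(0,0,1,0)
[(0,0,0,1)] O move#3: h3:-1:+1/(0,0,0,0)*
[(0,0,0,0)] end (terminal -1, X#4); searched (0,0,1,2) to 7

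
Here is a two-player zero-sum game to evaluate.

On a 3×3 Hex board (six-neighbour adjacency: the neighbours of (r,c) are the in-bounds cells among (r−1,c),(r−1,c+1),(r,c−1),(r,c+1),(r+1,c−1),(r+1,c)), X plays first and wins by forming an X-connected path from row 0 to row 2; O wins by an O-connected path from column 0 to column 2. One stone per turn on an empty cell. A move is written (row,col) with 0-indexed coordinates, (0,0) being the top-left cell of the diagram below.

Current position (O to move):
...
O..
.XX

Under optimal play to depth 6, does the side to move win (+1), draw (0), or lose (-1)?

p1 O@[.../O../.XX]: (0,0)[O../O../.XX]-1 (0,1)[.O./O../.XX]-1 (0,2)[..O/O../.XX]+1* (1,1)[.../OO./.XX]+1 (1,2)[.../O.O/.XX]-1 (2,0)[.../O../OXX]-1
p2 X@[..O/O../.XX]: (0,0)[X.O/O../.XX]-1* (0,1)[.XO/O../.XX]-1 (1,1)[..O/OX./.XX]-1 (1,2)[..O/O.X/.XX]-1 (2,0)[..O/O../XXX]-1
p3 O@[X.O/O../.XX]: (0,1)[XOO/O../.XX]+1* (1,1)[X.O/OO./.XX]+1 (1,2)[X.O/O.O/.XX]+1 (2,0)[X.O/O../OXX]+1
p4 X@[XOO/O../.XX] terminal -1; root [.../O../.XX] d6

value(.../O../.XX, O) = +1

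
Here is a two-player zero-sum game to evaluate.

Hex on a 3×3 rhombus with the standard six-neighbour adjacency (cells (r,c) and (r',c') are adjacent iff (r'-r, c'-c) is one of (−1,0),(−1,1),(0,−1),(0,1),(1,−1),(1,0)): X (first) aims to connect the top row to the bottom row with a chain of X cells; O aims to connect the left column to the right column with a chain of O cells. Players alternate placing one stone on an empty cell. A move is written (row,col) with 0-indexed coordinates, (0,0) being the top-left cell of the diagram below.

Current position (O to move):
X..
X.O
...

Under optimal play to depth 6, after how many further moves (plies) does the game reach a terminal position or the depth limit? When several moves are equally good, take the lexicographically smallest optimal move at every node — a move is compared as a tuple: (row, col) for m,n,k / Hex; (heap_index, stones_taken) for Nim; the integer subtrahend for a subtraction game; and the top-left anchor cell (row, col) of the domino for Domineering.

PV length from [X../X.O/...]: 5 plies

ply 1, O at X../X.O/... | (0,1)=-1→XO./X.O/...; (0,2)=-1→X.O/X.O/...; (1,1)=-1→X../XOO/...; (2,0)=+1→X../X.O/O..*; (2,1)=-1→X../X.O/.O.; (2,2)=-1→X../X.O/..O
ply 2, X at X../X.O/O.. | (0,1)=-1→XX./X.O/O..*; (0,2)=-1→X.X/X.O/O..; (1,1)=-1→X../XXO/O..; (2,1)=-1→X../X.O/OX.; (2,2)=-1→X../X.O/O.X
ply 3, O at XX./X.O/O.. | (0,2)=+1→XXO/X.O/O..*; (1,1)=+1→XX./XOO/O..; (2,1)=+1→XX./X.O/OO.; (2,2)=+1→XX./X.O/O.O
ply 4, X at XXO/X.O/O.. | (1,1)=-1→XXO/XXO/O..*; (2,1)=-1→XXO/X.O/OX.; (2,2)=-1→XXO/X.O/O.X
ply 5, O at XXO/XXO/O.. | (2,1)=+1→XXO/XXO/OO.*; (2,2)=-1→XXO/XXO/O.O
ply 6: XXO/XXO/OO. is terminal -1 (X); from X../X.O/... depth 6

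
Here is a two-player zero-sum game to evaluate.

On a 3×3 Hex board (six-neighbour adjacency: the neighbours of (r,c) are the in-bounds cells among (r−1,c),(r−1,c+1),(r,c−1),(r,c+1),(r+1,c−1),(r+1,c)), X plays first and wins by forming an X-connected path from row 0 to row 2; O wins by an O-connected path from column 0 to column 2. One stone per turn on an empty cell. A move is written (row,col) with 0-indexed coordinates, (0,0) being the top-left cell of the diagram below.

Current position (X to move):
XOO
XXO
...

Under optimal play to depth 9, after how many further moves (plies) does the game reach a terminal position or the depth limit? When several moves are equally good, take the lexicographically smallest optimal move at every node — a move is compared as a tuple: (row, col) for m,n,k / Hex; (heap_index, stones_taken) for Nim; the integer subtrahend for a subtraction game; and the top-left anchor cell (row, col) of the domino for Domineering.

PV length from [XOO/XXO/...]: 1 ply

ply 1, X at XOO/XXO/... | (2,0)=+1→XOO/XXO/X..*; (2,1)=+1→XOO/XXO/.X.; (2,2)=+1→XOO/XXO/..X
ply 2: XOO/XXO/X.. is terminal -1 (O); from XOO/XXO/... depth 9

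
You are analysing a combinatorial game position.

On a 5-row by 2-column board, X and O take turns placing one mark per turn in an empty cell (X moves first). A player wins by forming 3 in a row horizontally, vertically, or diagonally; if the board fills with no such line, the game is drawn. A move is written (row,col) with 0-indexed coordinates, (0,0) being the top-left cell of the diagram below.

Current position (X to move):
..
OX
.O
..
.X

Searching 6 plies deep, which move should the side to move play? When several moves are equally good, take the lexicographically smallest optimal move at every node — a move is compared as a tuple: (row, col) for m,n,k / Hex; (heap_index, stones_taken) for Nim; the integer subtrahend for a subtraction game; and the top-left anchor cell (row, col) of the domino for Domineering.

X's best at [../OX/.O/../.X]: (0,0)

ply 1, X at ../OX/.O/../.X | (0,0)=+0→X./OX/.O/../.X*; (0,1)=-1→.X/OX/.O/../.X; (2,0)=+0→../OX/XO/../.X; (3,0)=+0→../OX/.O/X./.X; (3,1)=-1→../OX/.O/.X/.X; (4,0)=-1→../OX/.O/../XX
ply 2, O at X./OX/.O/../.X | (0,1)=+0→XO/OX/.O/../.X*; (2,0)=+0→X./OX/OO/../.X; (3,0)=+0→X./OX/.O/O./.X; (3,1)=+0→X./OX/.O/.O/.X; (4,0)=+0→X./OX/.O/../OX
ply 3, X at XO/OX/.O/../.X | (2,0)=+0→XO/OX/XO/../.X*; (3,0)=+0→XO/OX/.O/X./.X; (3,1)=+0→XO/OX/.O/.X/.X; (4,0)=+0→XO/OX/.O/../XX
ply 4, O at XO/OX/XO/../.X | (3,0)=+0→XO/OX/XO/O./.X*; (3,1)=+0→XO/OX/XO/.O/.X; (4,0)=+0→XO/OX/XO/../OX
ply 5, X at XO/OX/XO/O./.X | (3,1)=+0→XO/OX/XO/OX/.X*; (4,0)=+0→XO/OX/XO/O./XX
ply 6, O at XO/OX/XO/OX/.X | (4,0)=+0→XO/OX/XO/OX/OX*
ply 7: XO/OX/XO/OX/OX is terminal +0 (X); from ../OX/.O/../.X depth 6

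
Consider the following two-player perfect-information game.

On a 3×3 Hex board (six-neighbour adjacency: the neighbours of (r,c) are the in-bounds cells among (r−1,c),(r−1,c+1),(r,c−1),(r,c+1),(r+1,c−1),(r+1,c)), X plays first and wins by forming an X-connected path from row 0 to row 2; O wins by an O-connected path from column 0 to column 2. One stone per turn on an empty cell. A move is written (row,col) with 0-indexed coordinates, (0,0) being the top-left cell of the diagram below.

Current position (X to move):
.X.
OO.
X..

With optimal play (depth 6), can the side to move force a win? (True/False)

X winning at [.X./OO./X..]: False

ply 1, X at .X./OO./X.. | (0,0)=-1→XX./OO./X..*; (0,2)=-1→.XX/OO./X..; (1,2)=-1→.X./OOX/X..; (2,1)=-1→.X./OO./XX.; (2,2)=-1→.X./OO./X.X
ply 2, O at XX./OO./X.. | (0,2)=+1→XXO/OO./X..*; (1,2)=+1→XX./OOO/X..; (2,1)=+1→XX./OO./XO.; (2,2)=+1→XX./OO./X.O
ply 3: XXO/OO./X.. is terminal -1 (X); from .X./OO./X.. depth 6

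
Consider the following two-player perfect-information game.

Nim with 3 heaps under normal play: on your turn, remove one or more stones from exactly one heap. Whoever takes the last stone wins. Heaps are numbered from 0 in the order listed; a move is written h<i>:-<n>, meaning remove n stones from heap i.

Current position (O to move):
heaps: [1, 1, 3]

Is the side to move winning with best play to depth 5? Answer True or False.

p1 O@[(1,1,3)]: h0:-1[(0,1,3)]-1 h1:-1[(1,0,3)]-1 h2:-1[(1,1,2)]-1 h2:-2[(1,1,1)]-1 h2:-3[(1,1,0)]+1*
p2 X@[(1,1,0)]: h0:-1[(0,1,0)]-1* h1:-1[(1,0,0)]-1
p3 O@[(0,1,0)]: h1:-1[(0,0,0)]+1*
p4 X@[(0,0,0)] terminal -1; root [(1,1,3)] d5

O winning at [(1,1,3)]: True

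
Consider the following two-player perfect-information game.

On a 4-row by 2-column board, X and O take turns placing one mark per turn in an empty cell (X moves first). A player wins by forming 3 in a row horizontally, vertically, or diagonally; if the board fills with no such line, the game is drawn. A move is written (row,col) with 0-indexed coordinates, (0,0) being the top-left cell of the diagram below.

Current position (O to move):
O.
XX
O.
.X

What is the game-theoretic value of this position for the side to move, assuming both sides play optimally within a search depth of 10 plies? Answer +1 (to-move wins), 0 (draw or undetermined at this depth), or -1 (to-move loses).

value(O./XX/O./.X, O) = 0

ply 1, O at O./XX/O./.X | (0,1)=-1→OO/XX/O./.X; (2,1)=+0→O./XX/OO/.X*; (3,0)=-1→O./XX/O./OX
ply 2, X at O./XX/OO/.X | (0,1)=+0→OX/XX/OO/.X*; (3,0)=+0→O./XX/OO/XX
ply 3, O at OX/XX/OO/.X | (3,0)=+0→OX/XX/OO/OX*
ply 4: OX/XX/OO/OX is terminal +0 (X); from O./XX/O./.X depth 10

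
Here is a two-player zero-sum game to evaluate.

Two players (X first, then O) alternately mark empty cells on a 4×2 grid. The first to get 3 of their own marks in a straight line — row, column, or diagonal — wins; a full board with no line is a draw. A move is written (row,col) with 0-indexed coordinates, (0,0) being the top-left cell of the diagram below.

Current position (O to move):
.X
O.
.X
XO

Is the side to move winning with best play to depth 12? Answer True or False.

O winning at [.X/O./.X/XO]: False

[.X/O./.X/XO] O move#1: (0,0):-1/OX/O./.X/XO, (1,1):+0/.X/OO/.X/XO*, (2,0):-1/.X/O./OX/XO
[.X/OO/.X/XO] X move#2: (0,0):+0/XX/OO/.X/XO*, (2,0):+0/.X/OO/XX/XO
[XX/OO/.X/XO] O move#3: (2,0):+0/XX/OO/OX/XO*
[XX/OO/OX/XO] end (terminal +0, X#4); searched .X/O./.X/XO to 12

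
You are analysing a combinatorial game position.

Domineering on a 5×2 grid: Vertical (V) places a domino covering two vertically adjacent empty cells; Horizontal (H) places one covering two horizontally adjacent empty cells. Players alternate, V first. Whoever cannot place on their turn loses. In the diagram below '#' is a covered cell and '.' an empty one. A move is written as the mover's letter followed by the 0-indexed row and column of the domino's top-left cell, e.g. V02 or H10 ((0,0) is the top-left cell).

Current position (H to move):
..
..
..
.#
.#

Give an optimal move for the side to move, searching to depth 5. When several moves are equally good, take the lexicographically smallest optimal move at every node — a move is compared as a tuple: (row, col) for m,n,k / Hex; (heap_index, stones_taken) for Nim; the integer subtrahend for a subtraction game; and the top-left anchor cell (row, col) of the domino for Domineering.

p1 H@[../../../.#/.#]: H00[##/../../.#/.#]-1 H10[../##/../.#/.#]+1* H20[../../##/.#/.#]-1
p2 V@[../##/../.#/.#]: V20[../##/#./##/.#]-1* V30[../##/../##/##]-1
p3 H@[../##/#./##/.#]: H00[##/##/#./##/.#]+1*
p4 V@[##/##/#./##/.#] terminal -1; root [../../../.#/.#] d5

H's best at [../../../.#/.#]: H10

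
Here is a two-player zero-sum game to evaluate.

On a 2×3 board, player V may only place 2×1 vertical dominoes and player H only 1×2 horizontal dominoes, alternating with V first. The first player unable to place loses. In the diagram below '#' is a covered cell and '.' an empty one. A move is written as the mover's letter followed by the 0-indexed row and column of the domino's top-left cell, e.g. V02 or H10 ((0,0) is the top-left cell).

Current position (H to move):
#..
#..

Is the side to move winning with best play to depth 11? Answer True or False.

H winning at [#../#..]: True

p1 H@[#../#..]: H01[###/#..]+1* H11[#../###]+1
p2 V@[###/#..] terminal -1; root [#../#..] d11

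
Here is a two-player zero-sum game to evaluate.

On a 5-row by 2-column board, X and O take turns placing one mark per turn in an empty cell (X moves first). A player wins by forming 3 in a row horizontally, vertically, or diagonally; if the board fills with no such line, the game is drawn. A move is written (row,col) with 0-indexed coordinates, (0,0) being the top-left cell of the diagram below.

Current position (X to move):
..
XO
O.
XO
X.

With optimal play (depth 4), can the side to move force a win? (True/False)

X winning at [../XO/O./XO/X.]: False

p1 X@[../XO/O./XO/X.]: (0,0)[X./XO/O./XO/X.]-1 (0,1)[.X/XO/O./XO/X.]-1 (2,1)[../XO/OX/XO/X.]+0* (4,1)[../XO/O./XO/XX]-1
p2 O@[../XO/OX/XO/X.]: (0,0)[O./XO/OX/XO/X.]+0* (0,1)[.O/XO/OX/XO/X.]+0 (4,1)[../XO/OX/XO/XO]+0
p3 X@[O./XO/OX/XO/X.]: (0,1)[OX/XO/OX/XO/X.]+0* (4,1)[O./XO/OX/XO/XX]+0
p4 O@[OX/XO/OX/XO/X.]: (4,1)[OX/XO/OX/XO/XO]+0*
p5 X@[OX/XO/OX/XO/XO] terminal +0; root [../XO/O./XO/X.] d4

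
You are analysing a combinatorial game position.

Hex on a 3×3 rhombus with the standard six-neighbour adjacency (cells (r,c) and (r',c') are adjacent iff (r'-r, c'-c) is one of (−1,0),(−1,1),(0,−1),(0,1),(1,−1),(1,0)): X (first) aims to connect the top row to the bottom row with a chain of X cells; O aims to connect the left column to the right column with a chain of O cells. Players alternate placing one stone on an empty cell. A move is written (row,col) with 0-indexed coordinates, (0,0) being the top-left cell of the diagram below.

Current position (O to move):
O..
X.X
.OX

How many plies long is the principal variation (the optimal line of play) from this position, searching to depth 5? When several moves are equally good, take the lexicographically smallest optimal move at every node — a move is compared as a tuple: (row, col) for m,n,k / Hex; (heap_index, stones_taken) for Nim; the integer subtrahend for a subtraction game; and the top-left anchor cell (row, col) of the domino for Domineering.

PV length from [O../X.X/.OX]: 2 plies

ply 1, O at O../X.X/.OX | (0,1)=-1→OO./X.X/.OX*; (0,2)=-1→O.O/X.X/.OX; (1,1)=-1→O../XOX/.OX; (2,0)=-1→O../X.X/OOX
ply 2, X at OO./X.X/.OX | (0,2)=+1→OOX/X.X/.OX*; (1,1)=-1→OO./XXX/.OX; (2,0)=-1→OO./X.X/XOX
ply 3: OOX/X.X/.OX is terminal -1 (O); from O../X.X/.OX depth 5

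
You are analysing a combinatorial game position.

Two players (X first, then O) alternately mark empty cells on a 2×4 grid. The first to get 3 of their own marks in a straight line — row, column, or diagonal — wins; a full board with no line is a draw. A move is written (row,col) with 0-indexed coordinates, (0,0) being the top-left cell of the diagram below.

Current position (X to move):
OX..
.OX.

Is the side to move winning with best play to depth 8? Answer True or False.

X winning at [OX../.OX.]: False

[OX../.OX.] X move#1: (0,2):+0/OXX./.OX.*, (0,3):+0/OX.X/.OX., (1,0):+0/OX../XOX., (1,3):+0/OX../.OXX
[OXX./.OX.] O move#2: (0,3):+0/OXXO/.OX.*, (1,0):-1/OXX./OOX., (1,3):-1/OXX./.OXO
[OXXO/.OX.] X move#3: (1,0):+0/OXXO/XOX.*, (1,3):+0/OXXO/.OXX
[OXXO/XOX.] O move#4: (1,3):+0/OXXO/XOXO*
[OXXO/XOXO] end (terminal +0, X#5); searched OX../.OX. to 8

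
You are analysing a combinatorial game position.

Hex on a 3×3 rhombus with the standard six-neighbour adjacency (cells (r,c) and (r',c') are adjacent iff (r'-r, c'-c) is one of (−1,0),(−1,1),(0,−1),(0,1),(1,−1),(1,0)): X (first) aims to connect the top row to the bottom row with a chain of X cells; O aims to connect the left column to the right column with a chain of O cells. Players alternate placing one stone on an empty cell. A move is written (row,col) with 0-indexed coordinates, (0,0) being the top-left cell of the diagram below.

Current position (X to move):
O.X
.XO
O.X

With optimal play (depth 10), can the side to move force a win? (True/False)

[O.X/.XO/O.X] X move#1: (0,1):-1/OXX/.XO/O.X, (1,0):-1/O.X/XXO/O.X, (2,1):+1/O.X/.XO/OXX*
[O.X/.XO/OXX] end (terminal -1, O#2); searched O.X/.XO/O.X to 10

X winning at [O.X/.XO/O.X]: True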